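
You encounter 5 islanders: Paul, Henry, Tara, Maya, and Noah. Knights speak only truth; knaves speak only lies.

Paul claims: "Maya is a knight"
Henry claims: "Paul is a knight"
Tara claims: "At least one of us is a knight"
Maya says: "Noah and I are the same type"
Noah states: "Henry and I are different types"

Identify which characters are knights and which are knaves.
Paul is a knave.
Henry is a knave.
Tara is a knight.
Maya is a knave.
Noah is a knight.

Verification:
- Paul (knave) says "Maya is a knight" - this is FALSE (a lie) because Maya is a knave.
- Henry (knave) says "Paul is a knight" - this is FALSE (a lie) because Paul is a knave.
- Tara (knight) says "At least one of us is a knight" - this is TRUE because Tara and Noah are knights.
- Maya (knave) says "Noah and I are the same type" - this is FALSE (a lie) because Maya is a knave and Noah is a knight.
- Noah (knight) says "Henry and I are different types" - this is TRUE because Noah is a knight and Henry is a knave.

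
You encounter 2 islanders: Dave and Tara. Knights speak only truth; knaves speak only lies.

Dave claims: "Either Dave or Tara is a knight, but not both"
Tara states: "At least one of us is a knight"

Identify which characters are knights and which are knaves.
Dave is a knave.
Tara is a knave.

Verification:
- Dave (knave) says "Either Dave or Tara is a knight, but not both" - this is FALSE (a lie) because Dave is a knave and Tara is a knave.
- Tara (knave) says "At least one of us is a knight" - this is FALSE (a lie) because no one is a knight.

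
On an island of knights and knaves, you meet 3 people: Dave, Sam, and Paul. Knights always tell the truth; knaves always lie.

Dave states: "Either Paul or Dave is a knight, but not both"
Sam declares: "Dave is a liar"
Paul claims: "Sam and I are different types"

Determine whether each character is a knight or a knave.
Dave is a knight.
Sam is a knave.
Paul is a knave.

Verification:
- Dave (knight) says "Either Paul or Dave is a knight, but not both" - this is TRUE because Paul is a knave and Dave is a knight.
- Sam (knave) says "Dave is a liar" - this is FALSE (a lie) because Dave is a knight.
- Paul (knave) says "Sam and I are different types" - this is FALSE (a lie) because Paul is a knave and Sam is a knave.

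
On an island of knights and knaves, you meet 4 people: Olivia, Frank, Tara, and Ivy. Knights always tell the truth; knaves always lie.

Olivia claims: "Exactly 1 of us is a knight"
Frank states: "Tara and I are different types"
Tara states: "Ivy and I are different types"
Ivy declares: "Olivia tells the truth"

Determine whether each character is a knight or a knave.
Olivia is a knave.
Frank is a knave.
Tara is a knave.
Ivy is a knave.

Verification:
- Olivia (knave) says "Exactly 1 of us is a knight" - this is FALSE (a lie) because there are 0 knights.
- Frank (knave) says "Tara and I are different types" - this is FALSE (a lie) because Frank is a knave and Tara is a knave.
- Tara (knave) says "Ivy and I are different types" - this is FALSE (a lie) because Tara is a knave and Ivy is a knave.
- Ivy (knave) says "Olivia tells the truth" - this is FALSE (a lie) because Olivia is a knave.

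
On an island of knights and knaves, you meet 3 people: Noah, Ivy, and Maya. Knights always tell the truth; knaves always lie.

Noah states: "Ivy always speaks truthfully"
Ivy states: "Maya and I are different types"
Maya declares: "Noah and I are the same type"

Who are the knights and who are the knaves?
Noah is a knight.
Ivy is a knight.
Maya is a knave.

Verification:
- Noah (knight) says "Ivy always speaks truthfully" - this is TRUE because Ivy is a knight.
- Ivy (knight) says "Maya and I are different types" - this is TRUE because Ivy is a knight and Maya is a knave.
- Maya (knave) says "Noah and I are the same type" - this is FALSE (a lie) because Maya is a knave and Noah is a knight.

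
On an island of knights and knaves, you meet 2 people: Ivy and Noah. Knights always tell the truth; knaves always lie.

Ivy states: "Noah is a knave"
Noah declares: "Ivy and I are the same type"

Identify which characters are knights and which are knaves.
Ivy is a knight.
Noah is a knave.

Verification:
- Ivy (knight) says "Noah is a knave" - this is TRUE because Noah is a knave.
- Noah (knave) says "Ivy and I are the same type" - this is FALSE (a lie) because Noah is a knave and Ivy is a knight.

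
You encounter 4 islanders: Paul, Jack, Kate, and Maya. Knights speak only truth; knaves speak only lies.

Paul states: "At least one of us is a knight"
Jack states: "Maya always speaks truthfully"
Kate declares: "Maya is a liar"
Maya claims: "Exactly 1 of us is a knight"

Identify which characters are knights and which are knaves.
Paul is a knight.
Jack is a knave.
Kate is a knight.
Maya is a knave.

Verification:
- Paul (knight) says "At least one of us is a knight" - this is TRUE because Paul and Kate are knights.
- Jack (knave) says "Maya always speaks truthfully" - this is FALSE (a lie) because Maya is a knave.
- Kate (knight) says "Maya is a liar" - this is TRUE because Maya is a knave.
- Maya (knave) says "Exactly 1 of us is a knight" - this is FALSE (a lie) because there are 2 knights.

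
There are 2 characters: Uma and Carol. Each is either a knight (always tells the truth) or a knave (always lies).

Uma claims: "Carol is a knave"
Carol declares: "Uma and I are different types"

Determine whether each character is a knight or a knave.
Uma is a knave.
Carol is a knight.

Verification:
- Uma (knave) says "Carol is a knave" - this is FALSE (a lie) because Carol is a knight.
- Carol (knight) says "Uma and I are different types" - this is TRUE because Carol is a knight and Uma is a knave.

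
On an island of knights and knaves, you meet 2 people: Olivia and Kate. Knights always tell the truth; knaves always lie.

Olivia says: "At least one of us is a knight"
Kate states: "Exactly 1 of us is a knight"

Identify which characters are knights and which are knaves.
Olivia is a knave.
Kate is a knave.

Verification:
- Olivia (knave) says "At least one of us is a knight" - this is FALSE (a lie) because no one is a knight.
- Kate (knave) says "Exactly 1 of us is a knight" - this is FALSE (a lie) because there are 0 knights.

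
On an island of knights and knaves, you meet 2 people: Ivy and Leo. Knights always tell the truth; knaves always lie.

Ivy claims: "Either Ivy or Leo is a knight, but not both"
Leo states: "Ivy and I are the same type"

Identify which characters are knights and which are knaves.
Ivy is a knight.
Leo is a knave.

Verification:
- Ivy (knight) says "Either Ivy or Leo is a knight, but not both" - this is TRUE because Ivy is a knight and Leo is a knave.
- Leo (knave) says "Ivy and I are the same type" - this is FALSE (a lie) because Leo is a knave and Ivy is a knight.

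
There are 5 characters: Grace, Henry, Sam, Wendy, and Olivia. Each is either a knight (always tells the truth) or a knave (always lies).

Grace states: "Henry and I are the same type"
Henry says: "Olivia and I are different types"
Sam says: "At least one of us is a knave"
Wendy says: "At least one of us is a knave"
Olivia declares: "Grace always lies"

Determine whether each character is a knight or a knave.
Grace is a knight.
Henry is a knight.
Sam is a knight.
Wendy is a knight.
Olivia is a knave.

Verification:
- Grace (knight) says "Henry and I are the same type" - this is TRUE because Grace is a knight and Henry is a knight.
- Henry (knight) says "Olivia and I are different types" - this is TRUE because Henry is a knight and Olivia is a knave.
- Sam (knight) says "At least one of us is a knave" - this is TRUE because Olivia is a knave.
- Wendy (knight) says "At least one of us is a knave" - this is TRUE because Olivia is a knave.
- Olivia (knave) says "Grace always lies" - this is FALSE (a lie) because Grace is a knight.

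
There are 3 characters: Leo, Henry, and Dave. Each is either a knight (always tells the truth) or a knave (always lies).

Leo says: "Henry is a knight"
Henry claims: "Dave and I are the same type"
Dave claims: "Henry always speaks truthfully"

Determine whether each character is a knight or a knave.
Leo is a knight.
Henry is a knight.
Dave is a knight.

Verification:
- Leo (knight) says "Henry is a knight" - this is TRUE because Henry is a knight.
- Henry (knight) says "Dave and I are the same type" - this is TRUE because Henry is a knight and Dave is a knight.
- Dave (knight) says "Henry always speaks truthfully" - this is TRUE because Henry is a knight.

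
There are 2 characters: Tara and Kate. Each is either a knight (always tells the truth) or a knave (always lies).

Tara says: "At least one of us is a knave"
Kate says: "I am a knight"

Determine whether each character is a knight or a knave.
Tara is a knight.
Kate is a knave.

Verification:
- Tara (knight) says "At least one of us is a knave" - this is TRUE because Kate is a knave.
- Kate (knave) says "I am a knight" - this is FALSE (a lie) because Kate is a knave.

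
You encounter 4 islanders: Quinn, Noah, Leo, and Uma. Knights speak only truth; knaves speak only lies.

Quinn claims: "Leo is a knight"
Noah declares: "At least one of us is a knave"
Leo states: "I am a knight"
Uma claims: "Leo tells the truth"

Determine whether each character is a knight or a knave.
Quinn is a knave.
Noah is a knight.
Leo is a knave.
Uma is a knave.

Verification:
- Quinn (knave) says "Leo is a knight" - this is FALSE (a lie) because Leo is a knave.
- Noah (knight) says "At least one of us is a knave" - this is TRUE because Quinn, Leo, and Uma are knaves.
- Leo (knave) says "I am a knight" - this is FALSE (a lie) because Leo is a knave.
- Uma (knave) says "Leo tells the truth" - this is FALSE (a lie) because Leo is a knave.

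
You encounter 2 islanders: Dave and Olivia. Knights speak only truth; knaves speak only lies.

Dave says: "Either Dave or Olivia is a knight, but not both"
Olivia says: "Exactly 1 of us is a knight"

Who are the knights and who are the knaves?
Dave is a knave.
Olivia is a knave.

Verification:
- Dave (knave) says "Either Dave or Olivia is a knight, but not both" - this is FALSE (a lie) because Dave is a knave and Olivia is a knave.
- Olivia (knave) says "Exactly 1 of us is a knight" - this is FALSE (a lie) because there are 0 knights.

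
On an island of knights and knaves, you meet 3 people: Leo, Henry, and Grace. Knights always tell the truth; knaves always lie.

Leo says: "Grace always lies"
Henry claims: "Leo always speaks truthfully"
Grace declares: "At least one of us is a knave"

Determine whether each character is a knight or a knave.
Leo is a knave.
Henry is a knave.
Grace is a knight.

Verification:
- Leo (knave) says "Grace always lies" - this is FALSE (a lie) because Grace is a knight.
- Henry (knave) says "Leo always speaks truthfully" - this is FALSE (a lie) because Leo is a knave.
- Grace (knight) says "At least one of us is a knave" - this is TRUE because Leo and Henry are knaves.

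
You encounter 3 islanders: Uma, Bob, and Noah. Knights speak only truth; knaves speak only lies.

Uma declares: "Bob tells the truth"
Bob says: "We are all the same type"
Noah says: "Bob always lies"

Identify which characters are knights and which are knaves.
Uma is a knave.
Bob is a knave.
Noah is a knight.

Verification:
- Uma (knave) says "Bob tells the truth" - this is FALSE (a lie) because Bob is a knave.
- Bob (knave) says "We are all the same type" - this is FALSE (a lie) because Noah is a knight and Uma and Bob are knaves.
- Noah (knight) says "Bob always lies" - this is TRUE because Bob is a knave.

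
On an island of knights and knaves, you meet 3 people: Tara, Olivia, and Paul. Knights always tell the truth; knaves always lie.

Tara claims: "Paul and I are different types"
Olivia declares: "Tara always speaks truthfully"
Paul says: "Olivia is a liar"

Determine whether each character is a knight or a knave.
Tara is a knight.
Olivia is a knight.
Paul is a knave.

Verification:
- Tara (knight) says "Paul and I are different types" - this is TRUE because Tara is a knight and Paul is a knave.
- Olivia (knight) says "Tara always speaks truthfully" - this is TRUE because Tara is a knight.
- Paul (knave) says "Olivia is a liar" - this is FALSE (a lie) because Olivia is a knight.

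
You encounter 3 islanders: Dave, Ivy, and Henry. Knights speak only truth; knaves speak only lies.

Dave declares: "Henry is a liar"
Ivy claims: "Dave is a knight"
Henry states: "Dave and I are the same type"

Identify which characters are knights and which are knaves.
Dave is a knight.
Ivy is a knight.
Henry is a knave.

Verification:
- Dave (knight) says "Henry is a liar" - this is TRUE because Henry is a knave.
- Ivy (knight) says "Dave is a knight" - this is TRUE because Dave is a knight.
- Henry (knave) says "Dave and I are the same type" - this is FALSE (a lie) because Henry is a knave and Dave is a knight.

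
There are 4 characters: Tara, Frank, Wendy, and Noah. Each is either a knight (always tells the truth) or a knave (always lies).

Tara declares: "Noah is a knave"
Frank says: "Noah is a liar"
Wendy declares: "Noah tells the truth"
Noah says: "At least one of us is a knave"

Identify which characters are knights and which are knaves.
Tara is a knave.
Frank is a knave.
Wendy is a knight.
Noah is a knight.

Verification:
- Tara (knave) says "Noah is a knave" - this is FALSE (a lie) because Noah is a knight.
- Frank (knave) says "Noah is a liar" - this is FALSE (a lie) because Noah is a knight.
- Wendy (knight) says "Noah tells the truth" - this is TRUE because Noah is a knight.
- Noah (knight) says "At least one of us is a knave" - this is TRUE because Tara and Frank are knaves.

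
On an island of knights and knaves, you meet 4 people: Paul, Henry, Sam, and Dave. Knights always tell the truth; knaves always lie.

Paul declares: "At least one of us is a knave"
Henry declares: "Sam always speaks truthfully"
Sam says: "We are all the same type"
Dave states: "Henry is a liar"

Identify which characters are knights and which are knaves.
Paul is a knight.
Henry is a knave.
Sam is a knave.
Dave is a knight.

Verification:
- Paul (knight) says "At least one of us is a knave" - this is TRUE because Henry and Sam are knaves.
- Henry (knave) says "Sam always speaks truthfully" - this is FALSE (a lie) because Sam is a knave.
- Sam (knave) says "We are all the same type" - this is FALSE (a lie) because Paul and Dave are knights and Henry and Sam are knaves.
- Dave (knight) says "Henry is a liar" - this is TRUE because Henry is a knave.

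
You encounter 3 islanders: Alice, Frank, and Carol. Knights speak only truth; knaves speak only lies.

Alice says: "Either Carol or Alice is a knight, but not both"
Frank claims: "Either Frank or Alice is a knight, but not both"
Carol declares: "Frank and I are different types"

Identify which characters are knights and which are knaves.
Alice is a knave.
Frank is a knave.
Carol is a knave.

Verification:
- Alice (knave) says "Either Carol or Alice is a knight, but not both" - this is FALSE (a lie) because Carol is a knave and Alice is a knave.
- Frank (knave) says "Either Frank or Alice is a knight, but not both" - this is FALSE (a lie) because Frank is a knave and Alice is a knave.
- Carol (knave) says "Frank and I are different types" - this is FALSE (a lie) because Carol is a knave and Frank is a knave.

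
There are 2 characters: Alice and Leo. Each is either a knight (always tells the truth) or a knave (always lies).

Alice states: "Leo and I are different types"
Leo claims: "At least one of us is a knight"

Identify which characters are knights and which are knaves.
Alice is a knave.
Leo is a knave.

Verification:
- Alice (knave) says "Leo and I are different types" - this is FALSE (a lie) because Alice is a knave and Leo is a knave.
- Leo (knave) says "At least one of us is a knight" - this is FALSE (a lie) because no one is a knight.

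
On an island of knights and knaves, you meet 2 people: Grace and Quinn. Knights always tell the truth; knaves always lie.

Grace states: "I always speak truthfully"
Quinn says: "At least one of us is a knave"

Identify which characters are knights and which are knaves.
Grace is a knave.
Quinn is a knight.

Verification:
- Grace (knave) says "I always speak truthfully" - this is FALSE (a lie) because Grace is a knave.
- Quinn (knight) says "At least one of us is a knave" - this is TRUE because Grace is a knave.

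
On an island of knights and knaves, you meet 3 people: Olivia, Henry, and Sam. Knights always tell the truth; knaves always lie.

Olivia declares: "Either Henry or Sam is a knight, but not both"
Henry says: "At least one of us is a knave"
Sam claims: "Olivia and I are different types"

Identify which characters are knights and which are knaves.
Olivia is a knave.
Henry is a knight.
Sam is a knight.

Verification:
- Olivia (knave) says "Either Henry or Sam is a knight, but not both" - this is FALSE (a lie) because Henry is a knight and Sam is a knight.
- Henry (knight) says "At least one of us is a knave" - this is TRUE because Olivia is a knave.
- Sam (knight) says "Olivia and I are different types" - this is TRUE because Sam is a knight and Olivia is a knave.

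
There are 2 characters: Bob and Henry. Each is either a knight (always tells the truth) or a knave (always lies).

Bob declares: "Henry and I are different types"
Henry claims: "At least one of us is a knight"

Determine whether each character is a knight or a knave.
Bob is a knave.
Henry is a knave.

Verification:
- Bob (knave) says "Henry and I are different types" - this is FALSE (a lie) because Bob is a knave and Henry is a knave.
- Henry (knave) says "At least one of us is a knight" - this is FALSE (a lie) because no one is a knight.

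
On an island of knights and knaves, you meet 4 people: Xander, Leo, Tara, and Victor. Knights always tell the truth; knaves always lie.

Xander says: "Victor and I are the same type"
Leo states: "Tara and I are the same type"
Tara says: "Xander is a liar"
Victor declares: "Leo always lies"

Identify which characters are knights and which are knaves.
Xander is a knave.
Leo is a knave.
Tara is a knight.
Victor is a knight.

Verification:
- Xander (knave) says "Victor and I are the same type" - this is FALSE (a lie) because Xander is a knave and Victor is a knight.
- Leo (knave) says "Tara and I are the same type" - this is FALSE (a lie) because Leo is a knave and Tara is a knight.
- Tara (knight) says "Xander is a liar" - this is TRUE because Xander is a knave.
- Victor (knight) says "Leo always lies" - this is TRUE because Leo is a knave.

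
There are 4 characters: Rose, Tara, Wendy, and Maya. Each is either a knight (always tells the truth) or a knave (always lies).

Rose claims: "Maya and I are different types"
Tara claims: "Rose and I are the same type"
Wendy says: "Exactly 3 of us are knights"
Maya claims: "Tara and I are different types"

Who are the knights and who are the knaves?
Rose is a knight.
Tara is a knave.
Wendy is a knave.
Maya is a knave.

Verification:
- Rose (knight) says "Maya and I are different types" - this is TRUE because Rose is a knight and Maya is a knave.
- Tara (knave) says "Rose and I are the same type" - this is FALSE (a lie) because Tara is a knave and Rose is a knight.
- Wendy (knave) says "Exactly 3 of us are knights" - this is FALSE (a lie) because there are 1 knights.
- Maya (knave) says "Tara and I are different types" - this is FALSE (a lie) because Maya is a knave and Tara is a knave.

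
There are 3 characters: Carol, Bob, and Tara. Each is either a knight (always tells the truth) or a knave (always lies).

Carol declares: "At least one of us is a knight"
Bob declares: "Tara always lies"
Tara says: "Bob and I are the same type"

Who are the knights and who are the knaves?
Carol is a knight.
Bob is a knight.
Tara is a knave.

Verification:
- Carol (knight) says "At least one of us is a knight" - this is TRUE because Carol and Bob are knights.
- Bob (knight) says "Tara always lies" - this is TRUE because Tara is a knave.
- Tara (knave) says "Bob and I are the same type" - this is FALSE (a lie) because Tara is a knave and Bob is a knight.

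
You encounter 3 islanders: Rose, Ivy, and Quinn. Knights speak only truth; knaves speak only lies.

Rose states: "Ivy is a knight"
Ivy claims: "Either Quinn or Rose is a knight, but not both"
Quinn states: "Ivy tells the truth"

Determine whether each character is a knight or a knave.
Rose is a knave.
Ivy is a knave.
Quinn is a knave.

Verification:
- Rose (knave) says "Ivy is a knight" - this is FALSE (a lie) because Ivy is a knave.
- Ivy (knave) says "Either Quinn or Rose is a knight, but not both" - this is FALSE (a lie) because Quinn is a knave and Rose is a knave.
- Quinn (knave) says "Ivy tells the truth" - this is FALSE (a lie) because Ivy is a knave.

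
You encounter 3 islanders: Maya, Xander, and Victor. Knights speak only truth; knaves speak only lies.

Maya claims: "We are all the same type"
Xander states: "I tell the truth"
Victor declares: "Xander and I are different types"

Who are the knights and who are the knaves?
Maya is a knave.
Xander is a knave.
Victor is a knight.

Verification:
- Maya (knave) says "We are all the same type" - this is FALSE (a lie) because Victor is a knight and Maya and Xander are knaves.
- Xander (knave) says "I tell the truth" - this is FALSE (a lie) because Xander is a knave.
- Victor (knight) says "Xander and I are different types" - this is TRUE because Victor is a knight and Xander is a knave.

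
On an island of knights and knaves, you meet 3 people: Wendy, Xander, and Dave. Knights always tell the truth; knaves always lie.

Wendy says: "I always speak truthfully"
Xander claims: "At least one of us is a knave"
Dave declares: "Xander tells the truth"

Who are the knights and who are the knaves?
Wendy is a knave.
Xander is a knight.
Dave is a knight.

Verification:
- Wendy (knave) says "I always speak truthfully" - this is FALSE (a lie) because Wendy is a knave.
- Xander (knight) says "At least one of us is a knave" - this is TRUE because Wendy is a knave.
- Dave (knight) says "Xander tells the truth" - this is TRUE because Xander is a knight.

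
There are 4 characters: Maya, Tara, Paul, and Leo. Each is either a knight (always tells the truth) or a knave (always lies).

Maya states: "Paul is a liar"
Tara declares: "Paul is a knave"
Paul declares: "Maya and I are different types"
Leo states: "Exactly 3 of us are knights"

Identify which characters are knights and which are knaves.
Maya is a knave.
Tara is a knave.
Paul is a knight.
Leo is a knave.

Verification:
- Maya (knave) says "Paul is a liar" - this is FALSE (a lie) because Paul is a knight.
- Tara (knave) says "Paul is a knave" - this is FALSE (a lie) because Paul is a knight.
- Paul (knight) says "Maya and I are different types" - this is TRUE because Paul is a knight and Maya is a knave.
- Leo (knave) says "Exactly 3 of us are knights" - this is FALSE (a lie) because there are 1 knights.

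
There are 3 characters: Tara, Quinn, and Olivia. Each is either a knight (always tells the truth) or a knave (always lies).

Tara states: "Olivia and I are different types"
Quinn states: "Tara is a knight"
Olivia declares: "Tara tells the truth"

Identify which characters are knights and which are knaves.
Tara is a knave.
Quinn is a knave.
Olivia is a knave.

Verification:
- Tara (knave) says "Olivia and I are different types" - this is FALSE (a lie) because Tara is a knave and Olivia is a knave.
- Quinn (knave) says "Tara is a knight" - this is FALSE (a lie) because Tara is a knave.
- Olivia (knave) says "Tara tells the truth" - this is FALSE (a lie) because Tara is a knave.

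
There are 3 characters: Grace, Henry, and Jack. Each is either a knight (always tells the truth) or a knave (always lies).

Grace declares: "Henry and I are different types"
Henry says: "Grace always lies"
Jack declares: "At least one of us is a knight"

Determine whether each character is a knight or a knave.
Grace is a knight.
Henry is a knave.
Jack is a knight.

Verification:
- Grace (knight) says "Henry and I are different types" - this is TRUE because Grace is a knight and Henry is a knave.
- Henry (knave) says "Grace always lies" - this is FALSE (a lie) because Grace is a knight.
- Jack (knight) says "At least one of us is a knight" - this is TRUE because Grace and Jack are knights.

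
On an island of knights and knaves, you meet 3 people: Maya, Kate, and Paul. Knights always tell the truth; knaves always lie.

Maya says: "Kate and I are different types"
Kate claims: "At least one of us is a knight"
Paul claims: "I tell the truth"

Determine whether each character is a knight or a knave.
Maya is a knave.
Kate is a knave.
Paul is a knave.

Verification:
- Maya (knave) says "Kate and I are different types" - this is FALSE (a lie) because Maya is a knave and Kate is a knave.
- Kate (knave) says "At least one of us is a knight" - this is FALSE (a lie) because no one is a knight.
- Paul (knave) says "I tell the truth" - this is FALSE (a lie) because Paul is a knave.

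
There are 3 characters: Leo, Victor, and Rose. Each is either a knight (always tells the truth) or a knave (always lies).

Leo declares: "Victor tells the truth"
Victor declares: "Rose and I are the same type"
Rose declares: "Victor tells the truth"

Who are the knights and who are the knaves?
Leo is a knight.
Victor is a knight.
Rose is a knight.

Verification:
- Leo (knight) says "Victor tells the truth" - this is TRUE because Victor is a knight.
- Victor (knight) says "Rose and I are the same type" - this is TRUE because Victor is a knight and Rose is a knight.
- Rose (knight) says "Victor tells the truth" - this is TRUE because Victor is a knight.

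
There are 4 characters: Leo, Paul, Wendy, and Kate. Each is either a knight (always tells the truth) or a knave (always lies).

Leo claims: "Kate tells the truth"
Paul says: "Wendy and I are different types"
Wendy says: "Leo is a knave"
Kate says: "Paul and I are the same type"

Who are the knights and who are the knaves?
Leo is a knight.
Paul is a knight.
Wendy is a knave.
Kate is a knight.

Verification:
- Leo (knight) says "Kate tells the truth" - this is TRUE because Kate is a knight.
- Paul (knight) says "Wendy and I are different types" - this is TRUE because Paul is a knight and Wendy is a knave.
- Wendy (knave) says "Leo is a knave" - this is FALSE (a lie) because Leo is a knight.
- Kate (knight) says "Paul and I are the same type" - this is TRUE because Kate is a knight and Paul is a knight.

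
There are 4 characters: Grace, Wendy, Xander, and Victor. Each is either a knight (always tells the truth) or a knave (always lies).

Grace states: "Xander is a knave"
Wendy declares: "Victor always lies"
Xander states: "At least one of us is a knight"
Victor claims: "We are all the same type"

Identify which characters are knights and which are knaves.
Grace is a knave.
Wendy is a knight.
Xander is a knight.
Victor is a knave.

Verification:
- Grace (knave) says "Xander is a knave" - this is FALSE (a lie) because Xander is a knight.
- Wendy (knight) says "Victor always lies" - this is TRUE because Victor is a knave.
- Xander (knight) says "At least one of us is a knight" - this is TRUE because Wendy and Xander are knights.
- Victor (knave) says "We are all the same type" - this is FALSE (a lie) because Wendy and Xander are knights and Grace and Victor are knaves.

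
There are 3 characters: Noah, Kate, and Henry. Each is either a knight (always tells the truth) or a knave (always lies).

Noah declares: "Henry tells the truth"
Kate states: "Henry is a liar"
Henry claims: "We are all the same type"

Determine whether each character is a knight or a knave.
Noah is a knave.
Kate is a knight.
Henry is a knave.

Verification:
- Noah (knave) says "Henry tells the truth" - this is FALSE (a lie) because Henry is a knave.
- Kate (knight) says "Henry is a liar" - this is TRUE because Henry is a knave.
- Henry (knave) says "We are all the same type" - this is FALSE (a lie) because Kate is a knight and Noah and Henry are knaves.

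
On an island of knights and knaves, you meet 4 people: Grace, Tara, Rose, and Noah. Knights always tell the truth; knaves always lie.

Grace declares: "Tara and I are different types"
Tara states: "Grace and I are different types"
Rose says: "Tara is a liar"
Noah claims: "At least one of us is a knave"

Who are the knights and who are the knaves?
Grace is a knave.
Tara is a knave.
Rose is a knight.
Noah is a knight.

Verification:
- Grace (knave) says "Tara and I are different types" - this is FALSE (a lie) because Grace is a knave and Tara is a knave.
- Tara (knave) says "Grace and I are different types" - this is FALSE (a lie) because Tara is a knave and Grace is a knave.
- Rose (knight) says "Tara is a liar" - this is TRUE because Tara is a knave.
- Noah (knight) says "At least one of us is a knave" - this is TRUE because Grace and Tara are knaves.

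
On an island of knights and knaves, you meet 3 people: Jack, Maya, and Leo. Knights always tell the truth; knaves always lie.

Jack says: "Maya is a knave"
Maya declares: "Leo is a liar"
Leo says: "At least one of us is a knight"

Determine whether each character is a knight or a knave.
Jack is a knight.
Maya is a knave.
Leo is a knight.

Verification:
- Jack (knight) says "Maya is a knave" - this is TRUE because Maya is a knave.
- Maya (knave) says "Leo is a liar" - this is FALSE (a lie) because Leo is a knight.
- Leo (knight) says "At least one of us is a knight" - this is TRUE because Jack and Leo are knights.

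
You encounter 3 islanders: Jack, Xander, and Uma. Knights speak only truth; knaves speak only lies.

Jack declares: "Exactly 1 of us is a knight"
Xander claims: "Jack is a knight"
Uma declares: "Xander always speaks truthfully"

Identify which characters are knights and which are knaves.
Jack is a knave.
Xander is a knave.
Uma is a knave.

Verification:
- Jack (knave) says "Exactly 1 of us is a knight" - this is FALSE (a lie) because there are 0 knights.
- Xander (knave) says "Jack is a knight" - this is FALSE (a lie) because Jack is a knave.
- Uma (knave) says "Xander always speaks truthfully" - this is FALSE (a lie) because Xander is a knave.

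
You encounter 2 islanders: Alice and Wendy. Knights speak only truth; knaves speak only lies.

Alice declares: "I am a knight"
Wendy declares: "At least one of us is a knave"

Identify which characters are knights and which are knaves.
Alice is a knave.
Wendy is a knight.

Verification:
- Alice (knave) says "I am a knight" - this is FALSE (a lie) because Alice is a knave.
- Wendy (knight) says "At least one of us is a knave" - this is TRUE because Alice is a knave.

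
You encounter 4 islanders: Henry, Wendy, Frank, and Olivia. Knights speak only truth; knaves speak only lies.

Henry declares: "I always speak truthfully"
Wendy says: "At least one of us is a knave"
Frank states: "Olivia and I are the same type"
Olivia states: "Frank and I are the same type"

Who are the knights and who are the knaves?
Henry is a knave.
Wendy is a knight.
Frank is a knight.
Olivia is a knight.

Verification:
- Henry (knave) says "I always speak truthfully" - this is FALSE (a lie) because Henry is a knave.
- Wendy (knight) says "At least one of us is a knave" - this is TRUE because Henry is a knave.
- Frank (knight) says "Olivia and I are the same type" - this is TRUE because Frank is a knight and Olivia is a knight.
- Olivia (knight) says "Frank and I are the same type" - this is TRUE because Olivia is a knight and Frank is a knight.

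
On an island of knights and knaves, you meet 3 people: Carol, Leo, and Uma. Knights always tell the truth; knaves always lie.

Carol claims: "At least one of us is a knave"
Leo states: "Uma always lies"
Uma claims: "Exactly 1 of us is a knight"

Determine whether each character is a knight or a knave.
Carol is a knight.
Leo is a knight.
Uma is a knave.

Verification:
- Carol (knight) says "At least one of us is a knave" - this is TRUE because Uma is a knave.
- Leo (knight) says "Uma always lies" - this is TRUE because Uma is a knave.
- Uma (knave) says "Exactly 1 of us is a knight" - this is FALSE (a lie) because there are 2 knights.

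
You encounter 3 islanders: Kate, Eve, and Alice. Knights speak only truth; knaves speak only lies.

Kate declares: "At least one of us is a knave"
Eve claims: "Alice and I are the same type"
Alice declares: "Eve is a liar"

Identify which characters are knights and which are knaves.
Kate is a knight.
Eve is a knave.
Alice is a knight.

Verification:
- Kate (knight) says "At least one of us is a knave" - this is TRUE because Eve is a knave.
- Eve (knave) says "Alice and I are the same type" - this is FALSE (a lie) because Eve is a knave and Alice is a knight.
- Alice (knight) says "Eve is a liar" - this is TRUE because Eve is a knave.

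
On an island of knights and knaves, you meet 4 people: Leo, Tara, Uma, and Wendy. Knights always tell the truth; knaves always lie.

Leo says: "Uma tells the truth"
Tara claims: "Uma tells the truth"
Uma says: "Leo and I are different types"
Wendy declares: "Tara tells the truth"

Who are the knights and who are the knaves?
Leo is a knave.
Tara is a knave.
Uma is a knave.
Wendy is a knave.

Verification:
- Leo (knave) says "Uma tells the truth" - this is FALSE (a lie) because Uma is a knave.
- Tara (knave) says "Uma tells the truth" - this is FALSE (a lie) because Uma is a knave.
- Uma (knave) says "Leo and I are different types" - this is FALSE (a lie) because Uma is a knave and Leo is a knave.
- Wendy (knave) says "Tara tells the truth" - this is FALSE (a lie) because Tara is a knave.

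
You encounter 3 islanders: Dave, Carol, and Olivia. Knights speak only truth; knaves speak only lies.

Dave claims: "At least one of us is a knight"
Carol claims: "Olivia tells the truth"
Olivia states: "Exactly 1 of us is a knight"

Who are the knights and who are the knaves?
Dave is a knave.
Carol is a knave.
Olivia is a knave.

Verification:
- Dave (knave) says "At least one of us is a knight" - this is FALSE (a lie) because no one is a knight.
- Carol (knave) says "Olivia tells the truth" - this is FALSE (a lie) because Olivia is a knave.
- Olivia (knave) says "Exactly 1 of us is a knight" - this is FALSE (a lie) because there are 0 knights.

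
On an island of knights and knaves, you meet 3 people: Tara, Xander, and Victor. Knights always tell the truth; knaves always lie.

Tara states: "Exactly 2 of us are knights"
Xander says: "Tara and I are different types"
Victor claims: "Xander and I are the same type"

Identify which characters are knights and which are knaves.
Tara is a knave.
Xander is a knight.
Victor is a knave.

Verification:
- Tara (knave) says "Exactly 2 of us are knights" - this is FALSE (a lie) because there are 1 knights.
- Xander (knight) says "Tara and I are different types" - this is TRUE because Xander is a knight and Tara is a knave.
- Victor (knave) says "Xander and I are the same type" - this is FALSE (a lie) because Victor is a knave and Xander is a knight.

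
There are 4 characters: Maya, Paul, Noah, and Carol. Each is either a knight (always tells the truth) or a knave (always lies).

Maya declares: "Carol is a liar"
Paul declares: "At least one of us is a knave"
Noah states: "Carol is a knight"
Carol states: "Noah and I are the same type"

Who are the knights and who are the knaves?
Maya is a knave.
Paul is a knight.
Noah is a knight.
Carol is a knight.

Verification:
- Maya (knave) says "Carol is a liar" - this is FALSE (a lie) because Carol is a knight.
- Paul (knight) says "At least one of us is a knave" - this is TRUE because Maya is a knave.
- Noah (knight) says "Carol is a knight" - this is TRUE because Carol is a knight.
- Carol (knight) says "Noah and I are the same type" - this is TRUE because Carol is a knight and Noah is a knight.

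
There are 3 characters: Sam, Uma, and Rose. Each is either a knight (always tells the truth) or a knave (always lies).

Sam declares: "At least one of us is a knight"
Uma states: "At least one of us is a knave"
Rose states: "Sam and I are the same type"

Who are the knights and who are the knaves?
Sam is a knight.
Uma is a knight.
Rose is a knave.

Verification:
- Sam (knight) says "At least one of us is a knight" - this is TRUE because Sam and Uma are knights.
- Uma (knight) says "At least one of us is a knave" - this is TRUE because Rose is a knave.
- Rose (knave) says "Sam and I are the same type" - this is FALSE (a lie) because Rose is a knave and Sam is a knight.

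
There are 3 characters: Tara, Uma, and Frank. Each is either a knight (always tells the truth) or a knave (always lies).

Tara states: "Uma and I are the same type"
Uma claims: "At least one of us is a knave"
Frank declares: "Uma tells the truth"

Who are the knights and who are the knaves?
Tara is a knave.
Uma is a knight.
Frank is a knight.

Verification:
- Tara (knave) says "Uma and I are the same type" - this is FALSE (a lie) because Tara is a knave and Uma is a knight.
- Uma (knight) says "At least one of us is a knave" - this is TRUE because Tara is a knave.
- Frank (knight) says "Uma tells the truth" - this is TRUE because Uma is a knight.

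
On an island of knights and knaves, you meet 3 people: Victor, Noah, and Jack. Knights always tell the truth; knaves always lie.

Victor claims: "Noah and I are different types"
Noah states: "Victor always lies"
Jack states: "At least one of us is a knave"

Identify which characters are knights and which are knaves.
Victor is a knight.
Noah is a knave.
Jack is a knight.

Verification:
- Victor (knight) says "Noah and I are different types" - this is TRUE because Victor is a knight and Noah is a knave.
- Noah (knave) says "Victor always lies" - this is FALSE (a lie) because Victor is a knight.
- Jack (knight) says "At least one of us is a knave" - this is TRUE because Noah is a knave.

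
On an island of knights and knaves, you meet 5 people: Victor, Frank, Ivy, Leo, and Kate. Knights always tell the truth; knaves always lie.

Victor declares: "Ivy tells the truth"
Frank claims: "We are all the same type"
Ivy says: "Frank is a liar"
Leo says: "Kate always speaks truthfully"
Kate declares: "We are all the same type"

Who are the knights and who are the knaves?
Victor is a knight.
Frank is a knave.
Ivy is a knight.
Leo is a knave.
Kate is a knave.

Verification:
- Victor (knight) says "Ivy tells the truth" - this is TRUE because Ivy is a knight.
- Frank (knave) says "We are all the same type" - this is FALSE (a lie) because Victor and Ivy are knights and Frank, Leo, and Kate are knaves.
- Ivy (knight) says "Frank is a liar" - this is TRUE because Frank is a knave.
- Leo (knave) says "Kate always speaks truthfully" - this is FALSE (a lie) because Kate is a knave.
- Kate (knave) says "We are all the same type" - this is FALSE (a lie) because Victor and Ivy are knights and Frank, Leo, and Kate are knaves.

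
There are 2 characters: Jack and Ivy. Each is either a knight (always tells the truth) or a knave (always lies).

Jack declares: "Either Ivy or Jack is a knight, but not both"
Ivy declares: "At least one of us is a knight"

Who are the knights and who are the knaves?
Jack is a knave.
Ivy is a knave.

Verification:
- Jack (knave) says "Either Ivy or Jack is a knight, but not both" - this is FALSE (a lie) because Ivy is a knave and Jack is a knave.
- Ivy (knave) says "At least one of us is a knight" - this is FALSE (a lie) because no one is a knight.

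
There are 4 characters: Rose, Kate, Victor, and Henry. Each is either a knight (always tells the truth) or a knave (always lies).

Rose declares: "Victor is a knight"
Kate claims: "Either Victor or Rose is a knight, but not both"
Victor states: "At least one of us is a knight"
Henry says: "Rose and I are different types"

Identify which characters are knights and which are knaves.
Rose is a knave.
Kate is a knave.
Victor is a knave.
Henry is a knave.

Verification:
- Rose (knave) says "Victor is a knight" - this is FALSE (a lie) because Victor is a knave.
- Kate (knave) says "Either Victor or Rose is a knight, but not both" - this is FALSE (a lie) because Victor is a knave and Rose is a knave.
- Victor (knave) says "At least one of us is a knight" - this is FALSE (a lie) because no one is a knight.
- Henry (knave) says "Rose and I are different types" - this is FALSE (a lie) because Henry is a knave and Rose is a knave.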